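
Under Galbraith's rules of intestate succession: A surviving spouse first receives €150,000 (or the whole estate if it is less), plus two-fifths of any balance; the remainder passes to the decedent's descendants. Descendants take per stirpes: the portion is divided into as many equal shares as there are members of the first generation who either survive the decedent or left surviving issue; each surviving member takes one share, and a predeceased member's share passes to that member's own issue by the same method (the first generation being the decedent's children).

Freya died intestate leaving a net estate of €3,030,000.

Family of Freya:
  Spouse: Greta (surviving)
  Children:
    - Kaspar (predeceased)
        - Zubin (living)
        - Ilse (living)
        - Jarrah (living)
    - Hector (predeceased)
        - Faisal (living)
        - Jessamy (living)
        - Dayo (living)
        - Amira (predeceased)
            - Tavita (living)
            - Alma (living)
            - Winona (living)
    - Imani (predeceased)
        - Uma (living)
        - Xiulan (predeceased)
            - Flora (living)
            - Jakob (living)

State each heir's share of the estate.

Greta first takes €150,000, leaving a balance of €2,880,000. Greta then takes two-fifths of the balance (€1,152,000), for a total of €1,302,000. The remaining €1,728,000 passes to the descendants.
The descendants' portion (€1,728,000) is divided into 3 shares of €576,000: Kaspar's €576,000 share passes to Kaspar's issue; Hector's €576,000 share passes to Hector's issue; Imani's €576,000 share passes to Imani's issue.
Kaspar's share (€576,000) is divided into 3 shares of €192,000: Zubin, Ilse, and Jarrah each take €192,000.
Hector's share (€576,000) is divided into 4 shares of €144,000: Faisal, Jessamy, and Dayo each take €144,000; Amira's €144,000 share passes to Amira's issue.
Amira's share (€144,000) is divided into 3 shares of €48,000: Tavita, Alma, and Winona each take €48,000.
Imani's share (€576,000) is divided into 2 shares of €288,000: Uma takes €288,000; Xiulan's €288,000 share passes to Xiulan's issue.
Xiulan's share (€288,000) is divided into 2 shares of €144,000: Flora and Jakob each take €144,000.

Greta: €1,302,000; Zubin: €192,000; Ilse: €192,000; Jarrah: €192,000; Faisal: €144,000; Jessamy: €144,000; Dayo: €144,000; Tavita: €48,000; Alma: €48,000; Winona: €48,000; Uma: €288,000; Flora: €144,000; Jakob: €144,000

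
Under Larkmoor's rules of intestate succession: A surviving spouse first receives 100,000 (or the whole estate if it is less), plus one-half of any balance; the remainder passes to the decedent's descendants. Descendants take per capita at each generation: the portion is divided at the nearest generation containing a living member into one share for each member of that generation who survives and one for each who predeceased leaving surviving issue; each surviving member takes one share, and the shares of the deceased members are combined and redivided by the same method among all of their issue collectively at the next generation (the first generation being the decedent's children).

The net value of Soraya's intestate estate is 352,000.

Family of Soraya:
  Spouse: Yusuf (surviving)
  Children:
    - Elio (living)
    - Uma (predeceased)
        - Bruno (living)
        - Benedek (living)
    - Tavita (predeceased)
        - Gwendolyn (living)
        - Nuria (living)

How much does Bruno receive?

Bruno receives 21,000.

Yusuf first takes 100,000, leaving a balance of 252,000. Yusuf then takes one-half of the balance (126,000), for a total of 226,000. The remaining 126,000 passes to the descendants.
The descendants' portion (126,000) is divided at the children's generation into 3 shares of 42,000. Elio takes 42,000. The 2 shares of the deceased (Uma and Tavita) are combined into a pool of 84,000.
That pool (84,000) is divided at the grandchildren's generation equally among Bruno, Benedek, Gwendolyn, and Nuria: 21,000 each.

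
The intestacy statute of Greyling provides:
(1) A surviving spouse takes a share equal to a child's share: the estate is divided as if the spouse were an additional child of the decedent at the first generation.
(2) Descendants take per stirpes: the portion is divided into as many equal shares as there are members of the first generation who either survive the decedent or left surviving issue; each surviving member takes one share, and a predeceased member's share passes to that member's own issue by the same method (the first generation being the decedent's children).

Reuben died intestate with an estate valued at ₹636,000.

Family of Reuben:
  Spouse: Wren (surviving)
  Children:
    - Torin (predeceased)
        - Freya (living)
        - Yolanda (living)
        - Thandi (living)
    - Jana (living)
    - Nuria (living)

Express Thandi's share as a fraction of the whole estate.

Thandi receives 1/12 of the estate.

The spouse counts as an additional share at the children's level, so there are 4 primary shares of ₹159,000. Wren takes one such share (₹159,000).
The children's combined portion (₹477,000) is divided into 3 shares of ₹159,000: Jana and Nuria each take ₹159,000; Torin's ₹159,000 share passes to Torin's issue.
Torin's share (₹159,000) is divided into 3 shares of ₹53,000: Freya, Yolanda, and Thandi each take ₹53,000.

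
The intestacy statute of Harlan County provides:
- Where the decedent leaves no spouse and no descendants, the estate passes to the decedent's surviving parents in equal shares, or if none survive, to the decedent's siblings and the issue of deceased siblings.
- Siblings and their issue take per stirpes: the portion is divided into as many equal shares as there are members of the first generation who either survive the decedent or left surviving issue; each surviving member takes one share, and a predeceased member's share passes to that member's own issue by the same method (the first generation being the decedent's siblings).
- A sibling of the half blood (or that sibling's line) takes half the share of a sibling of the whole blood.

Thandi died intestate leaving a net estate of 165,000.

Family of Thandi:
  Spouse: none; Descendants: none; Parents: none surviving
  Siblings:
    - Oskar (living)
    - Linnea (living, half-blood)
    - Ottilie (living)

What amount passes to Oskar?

The entire 165,000 passes to the siblings and their issue.
Counting each half-blood sibling's line as half a unit, there are 5/2 units in 165,000, so one unit is 66,000. Whole-blood lines (Oskar and Ottilie) take 66,000 each; half-blood lines (Linnea) take 33,000 each.

Oskar receives 66,000.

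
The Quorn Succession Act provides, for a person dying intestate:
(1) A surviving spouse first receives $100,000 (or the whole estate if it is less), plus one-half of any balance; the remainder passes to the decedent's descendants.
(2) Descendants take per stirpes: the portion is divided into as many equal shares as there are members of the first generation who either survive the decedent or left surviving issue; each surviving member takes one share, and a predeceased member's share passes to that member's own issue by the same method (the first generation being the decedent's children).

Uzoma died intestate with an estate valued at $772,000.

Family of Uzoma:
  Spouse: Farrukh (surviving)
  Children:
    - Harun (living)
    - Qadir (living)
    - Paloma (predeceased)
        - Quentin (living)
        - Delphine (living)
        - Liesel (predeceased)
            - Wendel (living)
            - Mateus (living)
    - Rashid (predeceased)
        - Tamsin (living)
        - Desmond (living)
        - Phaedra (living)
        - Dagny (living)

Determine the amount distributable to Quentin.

Quentin receives $28,000.

Farrukh first takes $100,000, leaving a balance of $672,000. Farrukh then takes one-half of the balance ($336,000), for a total of $436,000. The remaining $336,000 passes to the descendants.
The descendants' portion ($336,000) is divided into 4 shares of $84,000: Harun and Qadir each take $84,000; Paloma's $84,000 share passes to Paloma's issue; Rashid's $84,000 share passes to Rashid's issue.
Paloma's share ($84,000) is divided into 3 shares of $28,000: Quentin and Delphine each take $28,000; Liesel's $28,000 share passes to Liesel's issue.
Liesel's share ($28,000) is divided into 2 shares of $14,000: Wendel and Mateus each take $14,000.
Rashid's share ($84,000) is divided into 4 shares of $21,000: Tamsin, Desmond, Phaedra, and Dagny each take $21,000.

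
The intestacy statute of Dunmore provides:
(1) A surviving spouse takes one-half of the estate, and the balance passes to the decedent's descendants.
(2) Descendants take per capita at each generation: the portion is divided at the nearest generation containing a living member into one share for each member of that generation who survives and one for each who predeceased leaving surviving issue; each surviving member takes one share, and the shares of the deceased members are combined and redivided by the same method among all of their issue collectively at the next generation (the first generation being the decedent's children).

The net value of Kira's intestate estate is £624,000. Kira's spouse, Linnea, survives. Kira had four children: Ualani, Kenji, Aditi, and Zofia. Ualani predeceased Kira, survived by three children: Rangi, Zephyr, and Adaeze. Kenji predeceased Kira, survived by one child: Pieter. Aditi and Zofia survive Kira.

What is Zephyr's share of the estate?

Linnea takes one-half of £624,000 = £312,000. The remaining £312,000 passes to the descendants.
The descendants' portion (£312,000) is divided at the children's generation into 4 shares of £78,000. Aditi and Zofia each take £78,000. The 2 shares of the deceased (Ualani and Kenji) are combined into a pool of £156,000.
That pool (£156,000) is divided at the grandchildren's generation equally among Rangi, Zephyr, Adaeze, and Pieter: £39,000 each.

Zephyr receives £39,000.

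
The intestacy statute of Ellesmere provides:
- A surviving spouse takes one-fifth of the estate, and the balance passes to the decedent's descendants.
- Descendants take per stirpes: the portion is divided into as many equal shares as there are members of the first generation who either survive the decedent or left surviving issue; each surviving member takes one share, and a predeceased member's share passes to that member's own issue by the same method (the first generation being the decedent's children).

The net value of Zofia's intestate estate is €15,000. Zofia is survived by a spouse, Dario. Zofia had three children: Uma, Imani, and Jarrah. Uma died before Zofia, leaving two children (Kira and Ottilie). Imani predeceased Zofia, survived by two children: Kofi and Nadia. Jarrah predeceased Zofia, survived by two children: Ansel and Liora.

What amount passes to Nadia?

Nadia receives €2,000.

Dario takes one-fifth of €15,000 = €3,000. The remaining €12,000 passes to the descendants.
The descendants' portion (€12,000) is divided into 3 shares of €4,000: Uma's €4,000 share passes to Uma's issue; Imani's €4,000 share passes to Imani's issue; Jarrah's €4,000 share passes to Jarrah's issue.
Uma's share (€4,000) is divided into 2 shares of €2,000: Kira and Ottilie each take €2,000.
Imani's share (€4,000) is divided into 2 shares of €2,000: Kofi and Nadia each take €2,000.
Jarrah's share (€4,000) is divided into 2 shares of €2,000: Ansel and Liora each take €2,000.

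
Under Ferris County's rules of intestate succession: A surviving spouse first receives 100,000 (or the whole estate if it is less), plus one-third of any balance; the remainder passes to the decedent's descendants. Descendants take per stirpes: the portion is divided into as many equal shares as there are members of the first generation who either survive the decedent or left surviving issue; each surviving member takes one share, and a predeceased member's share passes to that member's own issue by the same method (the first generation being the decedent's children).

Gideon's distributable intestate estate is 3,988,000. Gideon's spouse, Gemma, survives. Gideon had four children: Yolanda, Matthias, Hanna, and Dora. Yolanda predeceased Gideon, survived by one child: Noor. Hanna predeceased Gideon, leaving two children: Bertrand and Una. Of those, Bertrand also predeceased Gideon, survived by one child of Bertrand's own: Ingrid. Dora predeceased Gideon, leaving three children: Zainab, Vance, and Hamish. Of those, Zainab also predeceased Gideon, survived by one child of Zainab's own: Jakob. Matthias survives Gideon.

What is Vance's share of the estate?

Gemma first takes 100,000, leaving a balance of 3,888,000. Gemma then takes one-third of the balance (1,296,000), for a total of 1,396,000. The remaining 2,592,000 passes to the descendants.
The descendants' portion (2,592,000) is divided into 4 shares of 648,000: Matthias takes 648,000; Yolanda's 648,000 share passes to Yolanda's issue; Hanna's 648,000 share passes to Hanna's issue; Dora's 648,000 share passes to Dora's issue.
Yolanda's share (648,000) passes entirely to Noor.
Hanna's share (648,000) is divided into 2 shares of 324,000: Una takes 324,000; Bertrand's 324,000 share passes to Bertrand's issue.
Bertrand's share (324,000) passes entirely to Ingrid.
Dora's share (648,000) is divided into 3 shares of 216,000: Vance and Hamish each take 216,000; Zainab's 216,000 share passes to Zainab's issue.
Zainab's share (216,000) passes entirely to Jakob.

Vance receives 216,000.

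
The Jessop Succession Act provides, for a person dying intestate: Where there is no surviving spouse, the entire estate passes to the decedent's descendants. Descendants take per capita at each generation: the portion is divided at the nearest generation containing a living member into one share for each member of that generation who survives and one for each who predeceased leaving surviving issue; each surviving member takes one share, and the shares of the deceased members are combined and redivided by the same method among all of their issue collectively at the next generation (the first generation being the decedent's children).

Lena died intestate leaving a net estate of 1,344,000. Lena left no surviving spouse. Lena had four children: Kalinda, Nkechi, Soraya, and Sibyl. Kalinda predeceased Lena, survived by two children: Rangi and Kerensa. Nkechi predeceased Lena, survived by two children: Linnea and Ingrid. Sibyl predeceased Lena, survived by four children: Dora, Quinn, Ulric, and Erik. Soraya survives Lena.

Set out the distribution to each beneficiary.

The entire 1,344,000 passes to the descendants.
That amount (1,344,000) is divided at the children's generation into 4 shares of 336,000. Soraya takes 336,000. The 3 shares of the deceased (Kalinda, Nkechi, and Sibyl) are combined into a pool of 1,008,000.
That pool (1,008,000) is divided at the grandchildren's generation equally among Rangi, Kerensa, Linnea, Ingrid, Dora, Quinn, Ulric, and Erik: 126,000 each.

Rangi: 126,000; Kerensa: 126,000; Linnea: 126,000; Ingrid: 126,000; Soraya: 336,000; Dora: 126,000; Quinn: 126,000; Ulric: 126,000; Erik: 126,000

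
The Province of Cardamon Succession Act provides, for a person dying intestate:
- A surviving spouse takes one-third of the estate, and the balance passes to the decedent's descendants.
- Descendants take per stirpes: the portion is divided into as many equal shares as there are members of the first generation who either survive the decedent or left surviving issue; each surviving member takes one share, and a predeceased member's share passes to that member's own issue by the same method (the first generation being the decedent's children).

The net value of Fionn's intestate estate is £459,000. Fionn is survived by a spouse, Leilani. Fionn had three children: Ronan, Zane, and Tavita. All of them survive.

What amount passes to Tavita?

Tavita receives £102,000.

Leilani takes one-third of £459,000 = £153,000. The remaining £306,000 passes to the descendants.
The descendants' portion (£306,000) is divided into 3 shares of £102,000: Ronan, Zane, and Tavita each take £102,000.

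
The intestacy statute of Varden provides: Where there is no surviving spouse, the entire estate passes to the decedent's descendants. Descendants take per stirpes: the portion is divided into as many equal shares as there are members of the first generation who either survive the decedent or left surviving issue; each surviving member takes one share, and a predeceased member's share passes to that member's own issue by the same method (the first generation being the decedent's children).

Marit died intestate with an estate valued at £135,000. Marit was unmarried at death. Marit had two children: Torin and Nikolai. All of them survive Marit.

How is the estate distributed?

The entire £135,000 passes to the descendants.
That amount (£135,000) is divided into 2 shares of £67,500: Torin and Nikolai each take £67,500.

Torin: £67,500; Nikolai: £67,500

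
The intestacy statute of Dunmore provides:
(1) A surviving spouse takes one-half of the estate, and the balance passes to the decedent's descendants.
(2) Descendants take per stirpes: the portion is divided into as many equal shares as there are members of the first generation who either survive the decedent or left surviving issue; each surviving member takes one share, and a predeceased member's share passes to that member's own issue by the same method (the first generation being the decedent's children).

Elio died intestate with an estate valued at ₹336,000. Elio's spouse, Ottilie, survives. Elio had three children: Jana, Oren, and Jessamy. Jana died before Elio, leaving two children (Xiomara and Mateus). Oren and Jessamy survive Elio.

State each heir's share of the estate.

Ottilie: ₹168,000; Xiomara: ₹28,000; Mateus: ₹28,000; Oren: ₹56,000; Jessamy: ₹56,000

Ottilie takes one-half of ₹336,000 = ₹168,000. The remaining ₹168,000 passes to the descendants.
The descendants' portion (₹168,000) is divided into 3 shares of ₹56,000: Oren and Jessamy each take ₹56,000; Jana's ₹56,000 share passes to Jana's issue.
Jana's share (₹56,000) is divided into 2 shares of ₹28,000: Xiomara and Mateus each take ₹28,000.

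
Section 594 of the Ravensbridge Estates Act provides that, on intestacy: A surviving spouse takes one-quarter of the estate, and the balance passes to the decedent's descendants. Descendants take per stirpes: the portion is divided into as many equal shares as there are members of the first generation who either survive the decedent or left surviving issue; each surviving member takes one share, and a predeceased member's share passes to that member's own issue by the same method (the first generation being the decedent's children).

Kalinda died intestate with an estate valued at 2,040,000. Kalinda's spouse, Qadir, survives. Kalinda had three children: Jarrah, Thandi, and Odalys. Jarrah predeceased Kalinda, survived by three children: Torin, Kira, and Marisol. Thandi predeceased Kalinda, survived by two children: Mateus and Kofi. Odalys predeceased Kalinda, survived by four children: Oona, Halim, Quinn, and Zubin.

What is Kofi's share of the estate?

Kofi receives 255,000.

Qadir takes one-quarter of 2,040,000 = 510,000. The remaining 1,530,000 passes to the descendants.
The descendants' portion (1,530,000) is divided into 3 shares of 510,000: Jarrah's 510,000 share passes to Jarrah's issue; Thandi's 510,000 share passes to Thandi's issue; Odalys's 510,000 share passes to Odalys's issue.
Jarrah's share (510,000) is divided into 3 shares of 170,000: Torin, Kira, and Marisol each take 170,000.
Thandi's share (510,000) is divided into 2 shares of 255,000: Mateus and Kofi each take 255,000.
Odalys's share (510,000) is divided into 4 shares of 127,500: Oona, Halim, Quinn, and Zubin each take 127,500.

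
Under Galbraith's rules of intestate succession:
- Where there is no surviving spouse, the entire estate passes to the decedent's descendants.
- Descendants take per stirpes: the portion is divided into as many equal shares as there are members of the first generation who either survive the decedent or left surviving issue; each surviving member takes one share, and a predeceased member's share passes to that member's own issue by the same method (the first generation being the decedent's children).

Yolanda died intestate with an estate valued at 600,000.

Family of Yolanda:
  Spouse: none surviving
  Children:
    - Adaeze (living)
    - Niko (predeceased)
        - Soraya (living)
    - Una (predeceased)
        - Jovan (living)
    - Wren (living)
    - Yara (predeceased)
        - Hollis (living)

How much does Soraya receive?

Soraya receives 120,000.

The entire 600,000 passes to the descendants.
That amount (600,000) is divided into 5 shares of 120,000: Adaeze and Wren each take 120,000; Niko's 120,000 share passes to Niko's issue; Una's 120,000 share passes to Una's issue; Yara's 120,000 share passes to Yara's issue.
Niko's share (120,000) passes entirely to Soraya.
Una's share (120,000) passes entirely to Jovan.
Yara's share (120,000) passes entirely to Hollis.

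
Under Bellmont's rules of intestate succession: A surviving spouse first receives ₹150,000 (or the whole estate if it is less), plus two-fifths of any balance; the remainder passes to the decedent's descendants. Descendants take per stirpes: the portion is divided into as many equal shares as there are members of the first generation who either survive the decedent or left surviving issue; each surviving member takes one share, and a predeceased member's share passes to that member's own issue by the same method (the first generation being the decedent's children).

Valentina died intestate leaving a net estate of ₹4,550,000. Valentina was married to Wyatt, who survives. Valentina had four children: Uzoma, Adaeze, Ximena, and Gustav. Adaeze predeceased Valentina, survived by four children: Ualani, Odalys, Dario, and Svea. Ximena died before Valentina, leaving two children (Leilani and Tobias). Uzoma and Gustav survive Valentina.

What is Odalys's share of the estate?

Wyatt first takes ₹150,000, leaving a balance of ₹4,400,000. Wyatt then takes two-fifths of the balance (₹1,760,000), for a total of ₹1,910,000. The remaining ₹2,640,000 passes to the descendants.
The descendants' portion (₹2,640,000) is divided into 4 shares of ₹660,000: Uzoma and Gustav each take ₹660,000; Adaeze's ₹660,000 share passes to Adaeze's issue; Ximena's ₹660,000 share passes to Ximena's issue.
Adaeze's share (₹660,000) is divided into 4 shares of ₹165,000: Ualani, Odalys, Dario, and Svea each take ₹165,000.
Ximena's share (₹660,000) is divided into 2 shares of ₹330,000: Leilani and Tobias each take ₹330,000.

Odalys receives ₹165,000.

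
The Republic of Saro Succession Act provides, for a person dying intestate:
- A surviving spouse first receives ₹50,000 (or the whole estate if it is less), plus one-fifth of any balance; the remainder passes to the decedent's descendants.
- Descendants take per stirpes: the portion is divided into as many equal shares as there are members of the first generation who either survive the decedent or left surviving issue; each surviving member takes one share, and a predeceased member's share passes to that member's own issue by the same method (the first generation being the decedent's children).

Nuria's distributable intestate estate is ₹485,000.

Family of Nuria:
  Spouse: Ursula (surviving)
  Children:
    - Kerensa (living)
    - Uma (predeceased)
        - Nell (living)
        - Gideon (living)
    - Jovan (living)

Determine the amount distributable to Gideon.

Ursula first takes ₹50,000, leaving a balance of ₹435,000. Ursula then takes one-fifth of the balance (₹87,000), for a total of ₹137,000. The remaining ₹348,000 passes to the descendants.
The descendants' portion (₹348,000) is divided into 3 shares of ₹116,000: Kerensa and Jovan each take ₹116,000; Uma's ₹116,000 share passes to Uma's issue.
Uma's share (₹116,000) is divided into 2 shares of ₹58,000: Nell and Gideon each take ₹58,000.

Gideon receives ₹58,000.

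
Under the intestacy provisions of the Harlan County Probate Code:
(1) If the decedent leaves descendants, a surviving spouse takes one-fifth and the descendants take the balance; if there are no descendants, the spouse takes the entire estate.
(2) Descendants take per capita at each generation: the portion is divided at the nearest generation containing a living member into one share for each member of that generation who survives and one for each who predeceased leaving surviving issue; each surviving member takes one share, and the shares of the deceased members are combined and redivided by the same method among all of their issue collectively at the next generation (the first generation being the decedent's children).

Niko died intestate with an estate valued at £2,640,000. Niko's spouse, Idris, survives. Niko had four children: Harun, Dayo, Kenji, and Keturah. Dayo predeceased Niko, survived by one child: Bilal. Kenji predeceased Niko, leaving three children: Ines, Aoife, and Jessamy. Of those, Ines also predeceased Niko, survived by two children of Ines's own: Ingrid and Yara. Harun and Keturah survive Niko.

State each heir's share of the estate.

Idris: £528,000; Harun: £528,000; Bilal: £264,000; Ingrid: £132,000; Yara: £132,000; Aoife: £264,000; Jessamy: £264,000; Keturah: £528,000

Idris takes one-fifth of £2,640,000 = £528,000. The remaining £2,112,000 passes to the descendants.
The descendants' portion (£2,112,000) is divided at the children's generation into 4 shares of £528,000. Harun and Keturah each take £528,000. The 2 shares of the deceased (Dayo and Kenji) are combined into a pool of £1,056,000.
That pool (£1,056,000) is divided at the grandchildren's generation into 4 shares of £264,000. Bilal, Aoife, and Jessamy each take £264,000. The remaining share for the deceased Ines (£264,000) is carried to the next generation.
That pool (£264,000) is divided at the great-grandchildren's generation equally among Ingrid and Yara: £132,000 each.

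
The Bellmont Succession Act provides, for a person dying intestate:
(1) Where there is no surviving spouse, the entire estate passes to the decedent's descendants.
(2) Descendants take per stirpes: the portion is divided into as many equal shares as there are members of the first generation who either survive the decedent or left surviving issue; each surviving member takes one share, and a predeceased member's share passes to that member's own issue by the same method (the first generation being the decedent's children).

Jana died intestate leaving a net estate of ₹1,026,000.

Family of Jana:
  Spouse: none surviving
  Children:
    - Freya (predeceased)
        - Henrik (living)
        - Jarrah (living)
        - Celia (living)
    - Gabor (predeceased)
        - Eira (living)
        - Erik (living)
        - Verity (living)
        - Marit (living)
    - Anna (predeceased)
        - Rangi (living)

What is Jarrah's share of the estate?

Jarrah receives ₹114,000.

The entire ₹1,026,000 passes to the descendants.
That amount (₹1,026,000) is divided into 3 shares of ₹342,000: Freya's ₹342,000 share passes to Freya's issue; Gabor's ₹342,000 share passes to Gabor's issue; Anna's ₹342,000 share passes to Anna's issue.
Freya's share (₹342,000) is divided into 3 shares of ₹114,000: Henrik, Jarrah, and Celia each take ₹114,000.
Gabor's share (₹342,000) is divided into 4 shares of ₹85,500: Eira, Erik, Verity, and Marit each take ₹85,500.
Anna's share (₹342,000) passes entirely to Rangi.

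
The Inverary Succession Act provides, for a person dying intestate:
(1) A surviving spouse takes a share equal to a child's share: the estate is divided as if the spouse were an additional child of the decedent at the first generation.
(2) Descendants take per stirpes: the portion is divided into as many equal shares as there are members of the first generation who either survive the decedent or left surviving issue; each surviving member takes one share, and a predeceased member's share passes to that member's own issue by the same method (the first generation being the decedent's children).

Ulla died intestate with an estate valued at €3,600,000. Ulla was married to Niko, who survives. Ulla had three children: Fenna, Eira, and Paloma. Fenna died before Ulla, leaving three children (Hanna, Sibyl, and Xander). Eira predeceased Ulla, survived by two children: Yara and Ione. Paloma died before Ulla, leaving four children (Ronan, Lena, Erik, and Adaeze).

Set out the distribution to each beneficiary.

The spouse counts as an additional share at the children's level, so there are 4 primary shares of €900,000. Niko takes one such share (€900,000).
The children's combined portion (€2,700,000) is divided into 3 shares of €900,000: Fenna's €900,000 share passes to Fenna's issue; Eira's €900,000 share passes to Eira's issue; Paloma's €900,000 share passes to Paloma's issue.
Fenna's share (€900,000) is divided into 3 shares of €300,000: Hanna, Sibyl, and Xander each take €300,000.
Eira's share (€900,000) is divided into 2 shares of €450,000: Yara and Ione each take €450,000.
Paloma's share (€900,000) is divided into 4 shares of €225,000: Ronan, Lena, Erik, and Adaeze each take €225,000.

Niko: €900,000; Hanna: €300,000; Sibyl: €300,000; Xander: €300,000; Yara: €450,000; Ione: €450,000; Ronan: €225,000; Lena: €225,000; Erik: €225,000; Adaeze: €225,000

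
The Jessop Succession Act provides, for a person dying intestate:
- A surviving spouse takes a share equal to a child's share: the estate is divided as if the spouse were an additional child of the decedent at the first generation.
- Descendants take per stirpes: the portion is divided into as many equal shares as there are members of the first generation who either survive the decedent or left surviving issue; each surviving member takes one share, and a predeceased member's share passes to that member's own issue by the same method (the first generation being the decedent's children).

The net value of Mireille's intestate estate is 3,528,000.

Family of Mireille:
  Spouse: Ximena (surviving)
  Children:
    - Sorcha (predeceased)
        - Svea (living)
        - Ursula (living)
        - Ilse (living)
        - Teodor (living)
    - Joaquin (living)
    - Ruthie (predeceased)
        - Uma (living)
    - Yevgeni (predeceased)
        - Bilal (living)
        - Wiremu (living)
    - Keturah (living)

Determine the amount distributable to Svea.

Svea receives 147,000.

The spouse counts as an additional share at the children's level, so there are 6 primary shares of 588,000. Ximena takes one such share (588,000).
The children's combined portion (2,940,000) is divided into 5 shares of 588,000: Joaquin and Keturah each take 588,000; Sorcha's 588,000 share passes to Sorcha's issue; Ruthie's 588,000 share passes to Ruthie's issue; Yevgeni's 588,000 share passes to Yevgeni's issue.
Sorcha's share (588,000) is divided into 4 shares of 147,000: Svea, Ursula, Ilse, and Teodor each take 147,000.
Ruthie's share (588,000) passes entirely to Uma.
Yevgeni's share (588,000) is divided into 2 shares of 294,000: Bilal and Wiremu each take 294,000.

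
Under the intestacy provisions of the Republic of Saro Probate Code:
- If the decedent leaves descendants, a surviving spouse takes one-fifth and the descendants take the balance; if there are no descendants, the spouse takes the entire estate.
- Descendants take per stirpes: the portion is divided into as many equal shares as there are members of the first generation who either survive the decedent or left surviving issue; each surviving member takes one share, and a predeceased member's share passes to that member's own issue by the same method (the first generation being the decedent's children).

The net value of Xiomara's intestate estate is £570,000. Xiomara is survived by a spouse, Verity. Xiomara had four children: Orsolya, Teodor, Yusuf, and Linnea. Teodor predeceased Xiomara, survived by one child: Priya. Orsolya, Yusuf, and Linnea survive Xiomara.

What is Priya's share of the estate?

Verity takes one-fifth of £570,000 = £114,000. The remaining £456,000 passes to the descendants.
The descendants' portion (£456,000) is divided into 4 shares of £114,000: Orsolya, Yusuf, and Linnea each take £114,000; Teodor's £114,000 share passes to Teodor's issue.
Teodor's share (£114,000) passes entirely to Priya.

Priya receives £114,000.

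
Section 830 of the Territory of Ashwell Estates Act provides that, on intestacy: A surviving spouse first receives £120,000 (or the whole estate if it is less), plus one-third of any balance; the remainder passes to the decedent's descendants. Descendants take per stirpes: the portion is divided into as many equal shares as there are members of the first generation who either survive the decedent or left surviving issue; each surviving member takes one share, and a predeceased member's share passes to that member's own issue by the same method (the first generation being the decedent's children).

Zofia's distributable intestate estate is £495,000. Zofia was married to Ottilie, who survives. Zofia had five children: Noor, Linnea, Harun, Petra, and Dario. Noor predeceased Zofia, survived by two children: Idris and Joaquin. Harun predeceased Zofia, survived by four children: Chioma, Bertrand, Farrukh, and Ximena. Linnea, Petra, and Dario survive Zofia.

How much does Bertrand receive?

Ottilie first takes £120,000, leaving a balance of £375,000. Ottilie then takes one-third of the balance (£125,000), for a total of £245,000. The remaining £250,000 passes to the descendants.
The descendants' portion (£250,000) is divided into 5 shares of £50,000: Linnea, Petra, and Dario each take £50,000; Noor's £50,000 share passes to Noor's issue; Harun's £50,000 share passes to Harun's issue.
Noor's share (£50,000) is divided into 2 shares of £25,000: Idris and Joaquin each take £25,000.
Harun's share (£50,000) is divided into 4 shares of £12,500: Chioma, Bertrand, Farrukh, and Ximena each take £12,500.

Bertrand receives £12,500.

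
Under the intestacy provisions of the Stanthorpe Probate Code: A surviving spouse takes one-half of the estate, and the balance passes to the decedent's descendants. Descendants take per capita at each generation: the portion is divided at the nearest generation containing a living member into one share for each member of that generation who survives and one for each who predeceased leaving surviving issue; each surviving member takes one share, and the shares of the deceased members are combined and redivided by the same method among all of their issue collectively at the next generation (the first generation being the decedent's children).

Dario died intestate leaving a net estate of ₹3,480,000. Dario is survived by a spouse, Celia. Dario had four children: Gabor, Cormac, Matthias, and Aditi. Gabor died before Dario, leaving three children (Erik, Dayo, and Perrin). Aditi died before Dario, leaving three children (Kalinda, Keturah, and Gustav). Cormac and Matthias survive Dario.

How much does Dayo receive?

Celia takes one-half of ₹3,480,000 = ₹1,740,000. The remaining ₹1,740,000 passes to the descendants.
The descendants' portion (₹1,740,000) is divided at the children's generation into 4 shares of ₹435,000. Cormac and Matthias each take ₹435,000. The 2 shares of the deceased (Gabor and Aditi) are combined into a pool of ₹870,000.
That pool (₹870,000) is divided at the grandchildren's generation equally among Erik, Dayo, Perrin, Kalinda, Keturah, and Gustav: ₹145,000 each.

Dayo receives ₹145,000.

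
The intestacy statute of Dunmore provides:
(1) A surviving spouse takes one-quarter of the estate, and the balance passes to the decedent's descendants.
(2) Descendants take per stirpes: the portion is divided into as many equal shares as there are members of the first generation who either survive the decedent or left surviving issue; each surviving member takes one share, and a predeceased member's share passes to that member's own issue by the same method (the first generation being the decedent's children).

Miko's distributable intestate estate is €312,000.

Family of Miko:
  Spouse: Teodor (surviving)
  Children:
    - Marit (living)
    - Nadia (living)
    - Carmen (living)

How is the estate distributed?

Teodor: €78,000; Marit: €78,000; Nadia: €78,000; Carmen: €78,000

Teodor takes one-quarter of €312,000 = €78,000. The remaining €234,000 passes to the descendants.
The descendants' portion (€234,000) is divided into 3 shares of €78,000: Marit, Nadia, and Carmen each take €78,000.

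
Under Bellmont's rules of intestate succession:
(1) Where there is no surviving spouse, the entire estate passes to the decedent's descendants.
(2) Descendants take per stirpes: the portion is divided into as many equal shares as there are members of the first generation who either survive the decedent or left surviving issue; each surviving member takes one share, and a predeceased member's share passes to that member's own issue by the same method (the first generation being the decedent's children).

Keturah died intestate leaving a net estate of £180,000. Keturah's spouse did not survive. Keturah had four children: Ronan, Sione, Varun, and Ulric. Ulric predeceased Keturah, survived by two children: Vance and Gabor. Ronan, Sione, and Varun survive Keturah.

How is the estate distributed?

The entire £180,000 passes to the descendants.
That amount (£180,000) is divided into 4 shares of £45,000: Ronan, Sione, and Varun each take £45,000; Ulric's £45,000 share passes to Ulric's issue.
Ulric's share (£45,000) is divided into 2 shares of £22,500: Vance and Gabor each take £22,500.

Ronan: £45,000; Sione: £45,000; Varun: £45,000; Vance: £22,500; Gabor: £22,500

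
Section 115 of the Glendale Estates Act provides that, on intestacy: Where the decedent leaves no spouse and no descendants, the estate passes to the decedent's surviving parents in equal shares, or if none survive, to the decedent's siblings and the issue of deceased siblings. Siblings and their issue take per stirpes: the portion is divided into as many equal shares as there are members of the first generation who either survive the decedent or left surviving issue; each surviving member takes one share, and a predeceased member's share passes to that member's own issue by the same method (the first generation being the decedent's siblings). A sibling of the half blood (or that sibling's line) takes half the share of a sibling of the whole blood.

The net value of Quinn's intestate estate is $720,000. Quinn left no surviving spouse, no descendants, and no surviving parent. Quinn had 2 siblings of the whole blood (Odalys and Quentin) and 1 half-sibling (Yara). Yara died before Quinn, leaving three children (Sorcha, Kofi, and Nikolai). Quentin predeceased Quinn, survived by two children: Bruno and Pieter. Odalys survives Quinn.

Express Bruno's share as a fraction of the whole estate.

The entire $720,000 passes to the siblings and their issue.
Counting each half-blood sibling's line as half a unit, there are 5/2 units in $720,000, so one unit is $288,000. Whole-blood lines (Odalys and Quentin) take $288,000 each; half-blood lines (Yara) take $144,000 each.
Yara's share ($144,000) is divided into 3 shares of $48,000: Sorcha, Kofi, and Nikolai each take $48,000.
Quentin's share ($288,000) is divided into 2 shares of $144,000: Bruno and Pieter each take $144,000.

Bruno receives 1/5 of the estate.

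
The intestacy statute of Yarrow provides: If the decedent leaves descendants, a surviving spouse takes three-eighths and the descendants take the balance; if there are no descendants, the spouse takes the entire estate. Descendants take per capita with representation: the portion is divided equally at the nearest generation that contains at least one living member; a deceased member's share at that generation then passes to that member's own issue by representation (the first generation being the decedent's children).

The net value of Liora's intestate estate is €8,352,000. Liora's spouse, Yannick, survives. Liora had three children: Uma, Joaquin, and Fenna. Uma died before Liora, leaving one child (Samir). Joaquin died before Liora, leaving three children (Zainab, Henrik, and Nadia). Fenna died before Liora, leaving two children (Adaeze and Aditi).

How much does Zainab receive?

Yannick takes three-eighths of €8,352,000 = €3,132,000. The remaining €5,220,000 passes to the descendants.
No child survives, so the initial division is made at the grandchildren's generation.
The descendants' portion (€5,220,000) is divided into 6 shares of €870,000: Samir, Zainab, Henrik, Nadia, Adaeze, and Aditi each take €870,000.

Zainab receives €870,000.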